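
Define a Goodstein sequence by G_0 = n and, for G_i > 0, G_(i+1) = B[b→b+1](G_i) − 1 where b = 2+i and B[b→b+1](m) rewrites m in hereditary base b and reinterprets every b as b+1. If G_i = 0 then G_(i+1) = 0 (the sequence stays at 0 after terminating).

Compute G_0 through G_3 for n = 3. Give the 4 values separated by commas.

step 0: 3 = 2 + 1; sub 3 for 2: 3 + 1; = 4; G_1 = 4−1 = 3
step 1: 3 = 3; sub 4 for 3: 4; = 4; G_2 = 4−1 = 3
step 2: 3 = 3; sub 5 for 4: 3; = 3; G_3 = 3−1 = 2

3, 3, 3, 2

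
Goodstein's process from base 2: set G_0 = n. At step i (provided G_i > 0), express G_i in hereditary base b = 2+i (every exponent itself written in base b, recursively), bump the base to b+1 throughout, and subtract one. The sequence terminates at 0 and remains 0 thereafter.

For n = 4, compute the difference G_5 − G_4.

step 0: 4 = 2^2; sub 3 for 2: 3^3; = 27; G_1 = 27−1 = 26
step 1: 26 = 2·3^2 + 2·3 + 2; sub 4 for 3: 2·4^2 + 2·4 + 2; = 42; G_2 = 42−1 = 41
step 2: 41 = 2·4^2 + 2·4 + 1; sub 5 for 4: 2·5^2 + 2·5 + 1; = 61; G_3 = 61−1 = 60
step 3: 60 = 2·5^2 + 2·5; sub 6 for 5: 2·6^2 + 2·6; = 84; G_4 = 84−1 = 83
step 4: 83 = 2·6^2 + 6 + 5; sub 7 for 6: 2·7^2 + 7 + 5; = 110; G_5 = 110−1 = 109

26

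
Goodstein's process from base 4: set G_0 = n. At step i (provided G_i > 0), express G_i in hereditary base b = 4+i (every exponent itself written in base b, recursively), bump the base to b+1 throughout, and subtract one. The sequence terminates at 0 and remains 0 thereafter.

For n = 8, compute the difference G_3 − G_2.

0

8 —HB4→ 2·4 —bump→ 2·5 = 10 —(−1)→ 9
9 —HB5→ 5 + 4 —bump→ 6 + 4 = 10 —(−1)→ 9
9 —HB6→ 6 + 3 —bump→ 7 + 3 = 10 —(−1)→ 9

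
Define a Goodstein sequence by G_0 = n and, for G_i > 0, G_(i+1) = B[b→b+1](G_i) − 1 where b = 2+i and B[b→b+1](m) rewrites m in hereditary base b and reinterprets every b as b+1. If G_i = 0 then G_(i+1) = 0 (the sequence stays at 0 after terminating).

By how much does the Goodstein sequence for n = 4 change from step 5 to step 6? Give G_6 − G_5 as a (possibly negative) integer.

30

[0] 4 ≡ 2^2 (base 2). Lift 3: 27. −1: 26.
[1] 26 ≡ 2·3^2 + 2·3 + 2 (base 3). Lift 4: 42. −1: 41.
[2] 41 ≡ 2·4^2 + 2·4 + 1 (base 4). Lift 5: 61. −1: 60.
[3] 60 ≡ 2·5^2 + 2·5 (base 5). Lift 6: 84. −1: 83.
[4] 83 ≡ 2·6^2 + 6 + 5 (base 6). Lift 7: 110. −1: 109.
[5] 109 ≡ 2·7^2 + 7 + 4 (base 7). Lift 8: 140. −1: 139.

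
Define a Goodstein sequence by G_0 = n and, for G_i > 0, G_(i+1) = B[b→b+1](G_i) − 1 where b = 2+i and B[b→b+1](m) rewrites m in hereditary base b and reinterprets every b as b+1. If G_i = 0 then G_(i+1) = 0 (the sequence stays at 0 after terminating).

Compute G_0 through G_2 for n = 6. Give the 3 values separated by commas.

G_0 = 6. HB_2(6) = 2^2 + 2. Bump = 30. G_1 = 29.
G_1 = 29. HB_3(29) = 3^3 + 2. Bump = 258. G_2 = 257.

6, 29, 257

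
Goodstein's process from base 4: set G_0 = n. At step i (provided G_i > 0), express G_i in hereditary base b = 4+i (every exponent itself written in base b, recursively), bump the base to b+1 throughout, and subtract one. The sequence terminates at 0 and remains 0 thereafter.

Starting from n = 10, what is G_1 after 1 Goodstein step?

11

10 —HB4→ 2·4 + 2 —bump→ 2·5 + 2 = 12 —(−1)→ 11
11 —HB5→ 2·5 + 1 —bump→ 2·6 + 1 = 13 —(−1)→ 12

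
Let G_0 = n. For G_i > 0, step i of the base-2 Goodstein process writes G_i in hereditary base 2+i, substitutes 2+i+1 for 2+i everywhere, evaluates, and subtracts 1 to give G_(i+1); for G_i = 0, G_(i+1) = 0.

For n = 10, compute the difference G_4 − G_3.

i=0: 10 = 2^(2 + 1) + 2 (b=2); 2→3: 3^(3 + 1) + 3 = 84; 84−1 = 83
i=1: 83 = 3^(3 + 1) + 2 (b=3); 3→4: 4^(4 + 1) + 2 = 1026; 1026−1 = 1025
i=2: 1025 = 4^(4 + 1) + 1 (b=4); 4→5: 5^(5 + 1) + 1 = 15626; 15626−1 = 15625
i=3: 15625 = 5^(5 + 1) (b=5); 5→6: 6^(6 + 1) = 279936; 279936−1 = 279935

264310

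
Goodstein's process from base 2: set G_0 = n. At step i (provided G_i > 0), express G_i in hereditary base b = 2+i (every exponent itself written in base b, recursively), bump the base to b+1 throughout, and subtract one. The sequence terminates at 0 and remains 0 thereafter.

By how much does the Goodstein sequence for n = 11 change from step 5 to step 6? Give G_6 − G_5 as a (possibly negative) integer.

128452926

(0) 11|_2 = 2^(2 + 1) + 2 + 1 ↦ 3^(3 + 1) + 3 + 1|_3 = 85 ⇒ 84
(1) 84|_3 = 3^(3 + 1) + 3 ↦ 4^(4 + 1) + 4|_4 = 1028 ⇒ 1027
(2) 1027|_4 = 4^(4 + 1) + 3 ↦ 5^(5 + 1) + 3|_5 = 15628 ⇒ 15627
(3) 15627|_5 = 5^(5 + 1) + 2 ↦ 6^(6 + 1) + 2|_6 = 279938 ⇒ 279937
(4) 279937|_6 = 6^(6 + 1) + 1 ↦ 7^(7 + 1) + 1|_7 = 5764802 ⇒ 5764801
(5) 5764801|_7 = 7^(7 + 1) ↦ 8^(8 + 1)|_8 = 134217728 ⇒ 134217727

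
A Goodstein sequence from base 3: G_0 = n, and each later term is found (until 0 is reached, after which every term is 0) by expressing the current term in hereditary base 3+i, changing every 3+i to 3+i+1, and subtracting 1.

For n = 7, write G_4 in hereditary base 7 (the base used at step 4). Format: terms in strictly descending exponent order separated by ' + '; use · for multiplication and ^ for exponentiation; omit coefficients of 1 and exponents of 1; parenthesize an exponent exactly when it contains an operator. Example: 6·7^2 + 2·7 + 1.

7 + 2

[0] 7 ≡ 2·3 + 1 (base 3). Lift 4: 9. −1: 8.
[1] 8 ≡ 2·4 (base 4). Lift 5: 10. −1: 9.
[2] 9 ≡ 5 + 4 (base 5). Lift 6: 10. −1: 9.
[3] 9 ≡ 6 + 3 (base 6). Lift 7: 10. −1: 9.
[4] 9 ≡ 7 + 2 (base 7). Lift 8: 10. −1: 9.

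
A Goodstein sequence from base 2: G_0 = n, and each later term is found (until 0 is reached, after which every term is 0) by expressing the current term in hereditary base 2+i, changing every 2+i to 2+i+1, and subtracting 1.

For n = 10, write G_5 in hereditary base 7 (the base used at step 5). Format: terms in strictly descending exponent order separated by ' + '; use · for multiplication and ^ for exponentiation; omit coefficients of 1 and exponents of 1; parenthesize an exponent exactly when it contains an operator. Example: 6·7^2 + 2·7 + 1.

5·7^7 + 5·7^5 + 5·7^4 + 5·7^3 + 5·7^2 + 5·7 + 4

G_0=10  [base 2] 2^(2 + 1) + 2  →[2↦3]→  3^(3 + 1) + 3 = 84  −1 ⇒ G_1=83
G_1=83  [base 3] 3^(3 + 1) + 2  →[3↦4]→  4^(4 + 1) + 2 = 1026  −1 ⇒ G_2=1025
G_2=1025  [base 4] 4^(4 + 1) + 1  →[4↦5]→  5^(5 + 1) + 1 = 15626  −1 ⇒ G_3=15625
G_3=15625  [base 5] 5^(5 + 1)  →[5↦6]→  6^(6 + 1) = 279936  −1 ⇒ G_4=279935
G_4=279935  [base 6] 5·6^6 + 5·6^5 + 5·6^4 + 5·6^3 + 5·6^2 + 5·6 + 5  →[6↦7]→  5·7^7 + 5·7^5 + 5·7^4 + 5·7^3 + 5·7^2 + 5·7 + 5 = 4215755  −1 ⇒ G_5=4215754
G_5=4215754  [base 7] 5·7^7 + 5·7^5 + 5·7^4 + 5·7^3 + 5·7^2 + 5·7 + 4  →[7↦8]→  5·8^8 + 5·8^5 + 5·8^4 + 5·8^3 + 5·8^2 + 5·8 + 4 = 84073324  −1 ⇒ G_6=84073323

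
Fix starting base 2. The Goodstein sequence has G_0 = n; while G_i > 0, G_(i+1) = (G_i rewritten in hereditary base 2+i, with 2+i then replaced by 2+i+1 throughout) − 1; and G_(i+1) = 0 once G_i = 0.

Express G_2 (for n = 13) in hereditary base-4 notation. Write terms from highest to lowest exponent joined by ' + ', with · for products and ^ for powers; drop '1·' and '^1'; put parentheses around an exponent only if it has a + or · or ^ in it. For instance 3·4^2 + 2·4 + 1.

(0) 13|_2 = 2^(2 + 1) + 2^2 + 1 ↦ 3^(3 + 1) + 3^3 + 1|_3 = 109 ⇒ 108
(1) 108|_3 = 3^(3 + 1) + 3^3 ↦ 4^(4 + 1) + 4^4|_4 = 1280 ⇒ 1279

4^(4 + 1) + 3·4^3 + 3·4^2 + 3·4 + 3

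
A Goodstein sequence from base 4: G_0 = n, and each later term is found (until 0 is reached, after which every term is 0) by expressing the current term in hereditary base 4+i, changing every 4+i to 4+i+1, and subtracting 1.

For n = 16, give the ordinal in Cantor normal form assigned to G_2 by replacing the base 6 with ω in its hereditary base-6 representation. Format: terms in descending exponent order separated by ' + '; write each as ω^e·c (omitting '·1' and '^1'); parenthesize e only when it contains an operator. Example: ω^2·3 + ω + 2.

ω·4 + 3

(0) 16|_4 = 4^2 ↦ 5^2|_5 = 25 ⇒ 24
(1) 24|_5 = 4·5 + 4 ↦ 4·6 + 4|_6 = 28 ⇒ 27
(2) 27|_6 = 4·6 + 3 ↦ 4·7 + 3|_7 = 31 ⇒ 30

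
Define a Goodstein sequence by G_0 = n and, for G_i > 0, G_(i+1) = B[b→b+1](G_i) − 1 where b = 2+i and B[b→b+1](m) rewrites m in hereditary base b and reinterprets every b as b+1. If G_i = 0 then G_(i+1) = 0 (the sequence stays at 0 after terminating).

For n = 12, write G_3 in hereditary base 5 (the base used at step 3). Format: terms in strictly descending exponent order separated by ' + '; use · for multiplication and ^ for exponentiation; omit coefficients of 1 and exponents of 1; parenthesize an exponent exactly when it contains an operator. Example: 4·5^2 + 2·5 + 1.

base 2: 12 = 2^(2 + 1) + 2^2; at 3: 3^(3 + 1) + 3^3 = 108; next = 107
base 3: 107 = 3^(3 + 1) + 2·3^2 + 2·3 + 2; at 4: 4^(4 + 1) + 2·4^2 + 2·4 + 2 = 1066; next = 1065
base 4: 1065 = 4^(4 + 1) + 2·4^2 + 2·4 + 1; at 5: 5^(5 + 1) + 2·5^2 + 2·5 + 1 = 15686; next = 15685
base 5: 15685 = 5^(5 + 1) + 2·5^2 + 2·5; at 6: 6^(6 + 1) + 2·6^2 + 2·6 = 280020; next = 280019

5^(5 + 1) + 2·5^2 + 2·5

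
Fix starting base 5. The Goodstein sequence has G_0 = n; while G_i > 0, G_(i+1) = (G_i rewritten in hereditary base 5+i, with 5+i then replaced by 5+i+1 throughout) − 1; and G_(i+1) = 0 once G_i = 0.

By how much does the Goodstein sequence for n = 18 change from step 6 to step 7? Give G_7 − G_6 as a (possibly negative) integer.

1

[0] 18 ≡ 3·5 + 3 (base 5). Lift 6: 21. −1: 20.
[1] 20 ≡ 3·6 + 2 (base 6). Lift 7: 23. −1: 22.
[2] 22 ≡ 3·7 + 1 (base 7). Lift 8: 25. −1: 24.
[3] 24 ≡ 3·8 (base 8). Lift 9: 27. −1: 26.
[4] 26 ≡ 2·9 + 8 (base 9). Lift 10: 28. −1: 27.
[5] 27 ≡ 2·10 + 7 (base 10). Lift 11: 29. −1: 28.
[6] 28 ≡ 2·11 + 6 (base 11). Lift 12: 30. −1: 29.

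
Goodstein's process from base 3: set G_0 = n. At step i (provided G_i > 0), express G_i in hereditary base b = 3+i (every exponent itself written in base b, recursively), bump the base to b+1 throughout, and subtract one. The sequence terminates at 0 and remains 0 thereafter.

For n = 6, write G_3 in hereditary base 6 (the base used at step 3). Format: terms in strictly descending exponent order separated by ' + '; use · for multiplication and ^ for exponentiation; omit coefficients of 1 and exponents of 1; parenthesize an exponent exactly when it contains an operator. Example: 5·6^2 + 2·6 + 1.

i=0: 6 = 2·3 (b=3); 3→4: 2·4 = 8; 8−1 = 7
i=1: 7 = 4 + 3 (b=4); 4→5: 5 + 3 = 8; 8−1 = 7
i=2: 7 = 5 + 2 (b=5); 5→6: 6 + 2 = 8; 8−1 = 7
i=3: 7 = 6 + 1 (b=6); 6→7: 7 + 1 = 8; 8−1 = 7

6 + 1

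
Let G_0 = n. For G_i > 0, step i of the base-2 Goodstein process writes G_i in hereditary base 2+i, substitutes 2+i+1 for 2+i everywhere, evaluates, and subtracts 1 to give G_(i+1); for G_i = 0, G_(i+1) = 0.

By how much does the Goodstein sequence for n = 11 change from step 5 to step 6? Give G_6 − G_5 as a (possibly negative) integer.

128452926

G_0 = 11. HB_2(11) = 2^(2 + 1) + 2 + 1. Bump = 85. G_1 = 84.
G_1 = 84. HB_3(84) = 3^(3 + 1) + 3. Bump = 1028. G_2 = 1027.
G_2 = 1027. HB_4(1027) = 4^(4 + 1) + 3. Bump = 15628. G_3 = 15627.
G_3 = 15627. HB_5(15627) = 5^(5 + 1) + 2. Bump = 279938. G_4 = 279937.
G_4 = 279937. HB_6(279937) = 6^(6 + 1) + 1. Bump = 5764802. G_5 = 5764801.
G_5 = 5764801. HB_7(5764801) = 7^(7 + 1). Bump = 134217728. G_6 = 134217727.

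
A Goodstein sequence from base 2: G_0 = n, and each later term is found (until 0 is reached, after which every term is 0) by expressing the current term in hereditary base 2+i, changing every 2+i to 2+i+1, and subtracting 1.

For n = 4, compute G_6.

base 2: 4 = 2^2; at 3: 3^3 = 27; next = 26
base 3: 26 = 2·3^2 + 2·3 + 2; at 4: 2·4^2 + 2·4 + 2 = 42; next = 41
base 4: 41 = 2·4^2 + 2·4 + 1; at 5: 2·5^2 + 2·5 + 1 = 61; next = 60
base 5: 60 = 2·5^2 + 2·5; at 6: 2·6^2 + 2·6 = 84; next = 83
base 6: 83 = 2·6^2 + 6 + 5; at 7: 2·7^2 + 7 + 5 = 110; next = 109
base 7: 109 = 2·7^2 + 7 + 4; at 8: 2·8^2 + 8 + 4 = 140; next = 139
base 8: 139 = 2·8^2 + 8 + 3; at 9: 2·9^2 + 9 + 3 = 174; next = 173

139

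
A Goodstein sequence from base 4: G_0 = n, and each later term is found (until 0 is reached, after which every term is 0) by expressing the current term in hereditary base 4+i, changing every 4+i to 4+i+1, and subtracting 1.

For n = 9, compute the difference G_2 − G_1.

G_0 = 9. HB_4(9) = 2·4 + 1. Bump = 11. G_1 = 10.
G_1 = 10. HB_5(10) = 2·5. Bump = 12. G_2 = 11.

1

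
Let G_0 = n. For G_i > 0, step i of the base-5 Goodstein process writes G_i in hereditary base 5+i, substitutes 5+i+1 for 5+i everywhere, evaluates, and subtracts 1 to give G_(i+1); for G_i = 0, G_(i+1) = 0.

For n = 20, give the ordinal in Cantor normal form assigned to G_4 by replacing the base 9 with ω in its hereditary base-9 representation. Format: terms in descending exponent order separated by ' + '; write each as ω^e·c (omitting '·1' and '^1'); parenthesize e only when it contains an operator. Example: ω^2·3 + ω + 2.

ω·3 + 2

step 0: 20 = 4·5; sub 6 for 5: 4·6; = 24; G_1 = 24−1 = 23
step 1: 23 = 3·6 + 5; sub 7 for 6: 3·7 + 5; = 26; G_2 = 26−1 = 25
step 2: 25 = 3·7 + 4; sub 8 for 7: 3·8 + 4; = 28; G_3 = 28−1 = 27
step 3: 27 = 3·8 + 3; sub 9 for 8: 3·9 + 3; = 30; G_4 = 30−1 = 29
step 4: 29 = 3·9 + 2; sub 10 for 9: 3·10 + 2; = 32; G_5 = 32−1 = 31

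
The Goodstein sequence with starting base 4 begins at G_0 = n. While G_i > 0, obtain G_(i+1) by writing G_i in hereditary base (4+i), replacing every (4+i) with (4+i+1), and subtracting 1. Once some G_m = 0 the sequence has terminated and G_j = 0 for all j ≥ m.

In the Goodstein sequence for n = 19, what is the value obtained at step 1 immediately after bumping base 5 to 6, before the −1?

38

19 —HB4→ 4^2 + 3 —bump→ 5^2 + 3 = 28 —(−1)→ 27
27 —HB5→ 5^2 + 2 —bump→ 6^2 + 2 = 38 —(−1)→ 37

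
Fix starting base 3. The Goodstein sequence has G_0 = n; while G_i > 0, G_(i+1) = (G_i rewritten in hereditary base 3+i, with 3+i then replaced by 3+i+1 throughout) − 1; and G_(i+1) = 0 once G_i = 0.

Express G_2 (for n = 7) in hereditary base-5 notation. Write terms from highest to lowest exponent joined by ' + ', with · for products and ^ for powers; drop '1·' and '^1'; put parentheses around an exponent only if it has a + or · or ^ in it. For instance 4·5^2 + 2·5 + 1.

(0) 7|_3 = 2·3 + 1 ↦ 2·4 + 1|_4 = 9 ⇒ 8
(1) 8|_4 = 2·4 ↦ 2·5|_5 = 10 ⇒ 9
(2) 9|_5 = 5 + 4 ↦ 6 + 4|_6 = 10 ⇒ 9

5 + 4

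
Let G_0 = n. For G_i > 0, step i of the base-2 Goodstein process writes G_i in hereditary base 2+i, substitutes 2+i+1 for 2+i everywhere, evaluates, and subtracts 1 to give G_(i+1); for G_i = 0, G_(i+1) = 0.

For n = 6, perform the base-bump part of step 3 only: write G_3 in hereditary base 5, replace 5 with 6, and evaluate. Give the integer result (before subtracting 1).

46656

step 0: 6 = 2^2 + 2; sub 3 for 2: 3^3 + 3; = 30; G_1 = 30−1 = 29
step 1: 29 = 3^3 + 2; sub 4 for 3: 4^4 + 2; = 258; G_2 = 258−1 = 257
step 2: 257 = 4^4 + 1; sub 5 for 4: 5^5 + 1; = 3126; G_3 = 3126−1 = 3125
step 3: 3125 = 5^5; sub 6 for 5: 6^6; = 46656; G_4 = 46656−1 = 46655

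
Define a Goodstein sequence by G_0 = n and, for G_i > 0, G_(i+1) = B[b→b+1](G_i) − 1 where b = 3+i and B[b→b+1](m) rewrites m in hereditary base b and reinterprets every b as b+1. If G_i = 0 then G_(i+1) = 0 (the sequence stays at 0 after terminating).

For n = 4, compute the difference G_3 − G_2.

base 3: 4 = 3 + 1; at 4: 4 + 1 = 5; next = 4
base 4: 4 = 4; at 5: 5 = 5; next = 4
base 5: 4 = 4; at 6: 4 = 4; next = 3

-1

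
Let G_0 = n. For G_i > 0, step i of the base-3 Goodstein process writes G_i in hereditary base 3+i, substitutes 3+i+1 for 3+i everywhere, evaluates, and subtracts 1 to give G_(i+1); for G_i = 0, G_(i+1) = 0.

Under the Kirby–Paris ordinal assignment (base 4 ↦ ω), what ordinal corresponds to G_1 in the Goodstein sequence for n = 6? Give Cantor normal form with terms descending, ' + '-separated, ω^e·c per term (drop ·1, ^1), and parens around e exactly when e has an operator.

(0) 6|_3 = 2·3 ↦ 2·4|_4 = 8 ⇒ 7
(1) 7|_4 = 4 + 3 ↦ 5 + 3|_5 = 8 ⇒ 7

ω + 3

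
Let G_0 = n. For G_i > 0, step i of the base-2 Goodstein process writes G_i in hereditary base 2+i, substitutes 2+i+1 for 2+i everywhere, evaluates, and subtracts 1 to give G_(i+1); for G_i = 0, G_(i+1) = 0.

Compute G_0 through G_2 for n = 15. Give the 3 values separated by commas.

15 —HB2→ 2^(2 + 1) + 2^2 + 2 + 1 —bump→ 3^(3 + 1) + 3^3 + 3 + 1 = 112 —(−1)→ 111
111 —HB3→ 3^(3 + 1) + 3^3 + 3 —bump→ 4^(4 + 1) + 4^4 + 4 = 1284 —(−1)→ 1283

15, 111, 1283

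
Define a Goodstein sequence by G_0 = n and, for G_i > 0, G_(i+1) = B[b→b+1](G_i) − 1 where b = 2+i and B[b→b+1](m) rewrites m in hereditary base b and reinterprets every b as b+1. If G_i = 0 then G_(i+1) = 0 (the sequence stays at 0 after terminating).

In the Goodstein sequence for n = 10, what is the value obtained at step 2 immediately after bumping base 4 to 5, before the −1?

15626

i=0: 10 = 2^(2 + 1) + 2 (b=2); 2→3: 3^(3 + 1) + 3 = 84; 84−1 = 83
i=1: 83 = 3^(3 + 1) + 2 (b=3); 3→4: 4^(4 + 1) + 2 = 1026; 1026−1 = 1025
i=2: 1025 = 4^(4 + 1) + 1 (b=4); 4→5: 5^(5 + 1) + 1 = 15626; 15626−1 = 15625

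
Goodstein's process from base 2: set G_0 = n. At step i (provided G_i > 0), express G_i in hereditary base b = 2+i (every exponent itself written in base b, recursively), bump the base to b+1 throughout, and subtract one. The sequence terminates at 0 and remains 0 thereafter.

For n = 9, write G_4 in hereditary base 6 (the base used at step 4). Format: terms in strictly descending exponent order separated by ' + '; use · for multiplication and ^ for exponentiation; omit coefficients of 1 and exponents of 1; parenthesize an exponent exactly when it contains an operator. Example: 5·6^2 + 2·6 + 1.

(0) 9|_2 = 2^(2 + 1) + 1 ↦ 3^(3 + 1) + 1|_3 = 82 ⇒ 81
(1) 81|_3 = 3^(3 + 1) ↦ 4^(4 + 1)|_4 = 1024 ⇒ 1023
(2) 1023|_4 = 3·4^4 + 3·4^3 + 3·4^2 + 3·4 + 3 ↦ 3·5^5 + 3·5^3 + 3·5^2 + 3·5 + 3|_5 = 9843 ⇒ 9842
(3) 9842|_5 = 3·5^5 + 3·5^3 + 3·5^2 + 3·5 + 2 ↦ 3·6^6 + 3·6^3 + 3·6^2 + 3·6 + 2|_6 = 140744 ⇒ 140743
(4) 140743|_6 = 3·6^6 + 3·6^3 + 3·6^2 + 3·6 + 1 ↦ 3·7^7 + 3·7^3 + 3·7^2 + 3·7 + 1|_7 = 2471827 ⇒ 2471826

3·6^6 + 3·6^3 + 3·6^2 + 3·6 + 1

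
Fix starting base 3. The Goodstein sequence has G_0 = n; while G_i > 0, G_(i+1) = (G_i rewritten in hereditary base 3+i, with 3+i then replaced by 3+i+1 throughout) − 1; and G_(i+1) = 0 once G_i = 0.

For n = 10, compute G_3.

27

10 —HB3→ 3^2 + 1 —bump→ 4^2 + 1 = 17 —(−1)→ 16
16 —HB4→ 4^2 —bump→ 5^2 = 25 —(−1)→ 24
24 —HB5→ 4·5 + 4 —bump→ 4·6 + 4 = 28 —(−1)→ 27
27 —HB6→ 4·6 + 3 —bump→ 4·7 + 3 = 31 —(−1)→ 30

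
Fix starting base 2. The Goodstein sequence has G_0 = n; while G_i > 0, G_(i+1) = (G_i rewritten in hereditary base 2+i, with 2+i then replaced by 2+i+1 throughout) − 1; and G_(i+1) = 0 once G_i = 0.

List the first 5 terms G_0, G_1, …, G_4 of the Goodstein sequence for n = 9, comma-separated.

9, 81, 1023, 9842, 140743

9 —HB2→ 2^(2 + 1) + 1 —bump→ 3^(3 + 1) + 1 = 82 —(−1)→ 81
81 —HB3→ 3^(3 + 1) —bump→ 4^(4 + 1) = 1024 —(−1)→ 1023
1023 —HB4→ 3·4^4 + 3·4^3 + 3·4^2 + 3·4 + 3 —bump→ 3·5^5 + 3·5^3 + 3·5^2 + 3·5 + 3 = 9843 —(−1)→ 9842
9842 —HB5→ 3·5^5 + 3·5^3 + 3·5^2 + 3·5 + 2 —bump→ 3·6^6 + 3·6^3 + 3·6^2 + 3·6 + 2 = 140744 —(−1)→ 140743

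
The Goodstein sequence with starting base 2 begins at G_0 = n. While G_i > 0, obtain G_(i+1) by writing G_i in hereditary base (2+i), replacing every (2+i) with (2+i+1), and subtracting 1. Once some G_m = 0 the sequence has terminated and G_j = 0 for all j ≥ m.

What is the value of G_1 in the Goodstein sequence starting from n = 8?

(0) 8|_2 = 2^(2 + 1) ↦ 3^(3 + 1)|_3 = 81 ⇒ 80
(1) 80|_3 = 2·3^3 + 2·3^2 + 2·3 + 2 ↦ 2·4^4 + 2·4^2 + 2·4 + 2|_4 = 554 ⇒ 553

80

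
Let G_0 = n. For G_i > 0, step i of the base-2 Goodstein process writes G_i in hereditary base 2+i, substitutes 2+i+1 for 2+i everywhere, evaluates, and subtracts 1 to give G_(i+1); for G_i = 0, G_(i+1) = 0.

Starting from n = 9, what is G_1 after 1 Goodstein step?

81

[0] 9 ≡ 2^(2 + 1) + 1 (base 2). Lift 3: 82. −1: 81.
[1] 81 ≡ 3^(3 + 1) (base 3). Lift 4: 1024. −1: 1023.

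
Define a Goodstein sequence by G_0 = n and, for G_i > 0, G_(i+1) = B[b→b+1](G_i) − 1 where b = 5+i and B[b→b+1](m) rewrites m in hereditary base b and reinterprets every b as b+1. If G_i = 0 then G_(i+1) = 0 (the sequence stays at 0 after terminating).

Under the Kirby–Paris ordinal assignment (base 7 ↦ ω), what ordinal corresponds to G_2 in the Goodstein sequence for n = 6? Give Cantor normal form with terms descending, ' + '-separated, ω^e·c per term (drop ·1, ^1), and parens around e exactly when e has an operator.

6

[0] 6 ≡ 5 + 1 (base 5). Lift 6: 7. −1: 6.
[1] 6 ≡ 6 (base 6). Lift 7: 7. −1: 6.
[2] 6 ≡ 6 (base 7). Lift 8: 6. −1: 5.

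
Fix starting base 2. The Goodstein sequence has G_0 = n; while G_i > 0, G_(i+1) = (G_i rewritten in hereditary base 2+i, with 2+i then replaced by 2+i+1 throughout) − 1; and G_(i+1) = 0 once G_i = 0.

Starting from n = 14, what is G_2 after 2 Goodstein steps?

step 0: 14 = 2^(2 + 1) + 2^2 + 2; sub 3 for 2: 3^(3 + 1) + 3^3 + 3; = 111; G_1 = 111−1 = 110
step 1: 110 = 3^(3 + 1) + 3^3 + 2; sub 4 for 3: 4^(4 + 1) + 4^4 + 2; = 1282; G_2 = 1282−1 = 1281

1281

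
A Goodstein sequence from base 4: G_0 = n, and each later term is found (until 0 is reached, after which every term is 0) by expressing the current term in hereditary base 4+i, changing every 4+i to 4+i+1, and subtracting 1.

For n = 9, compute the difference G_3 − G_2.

0

base 4: 9 = 2·4 + 1; at 5: 2·5 + 1 = 11; next = 10
base 5: 10 = 2·5; at 6: 2·6 = 12; next = 11
base 6: 11 = 6 + 5; at 7: 7 + 5 = 12; next = 11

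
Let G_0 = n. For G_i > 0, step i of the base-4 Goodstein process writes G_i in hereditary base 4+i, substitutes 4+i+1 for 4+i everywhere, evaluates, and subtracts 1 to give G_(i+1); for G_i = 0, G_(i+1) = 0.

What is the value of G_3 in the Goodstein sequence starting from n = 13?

base 4: 13 = 3·4 + 1; at 5: 3·5 + 1 = 16; next = 15
base 5: 15 = 3·5; at 6: 3·6 = 18; next = 17
base 6: 17 = 2·6 + 5; at 7: 2·7 + 5 = 19; next = 18
base 7: 18 = 2·7 + 4; at 8: 2·8 + 4 = 20; next = 19

18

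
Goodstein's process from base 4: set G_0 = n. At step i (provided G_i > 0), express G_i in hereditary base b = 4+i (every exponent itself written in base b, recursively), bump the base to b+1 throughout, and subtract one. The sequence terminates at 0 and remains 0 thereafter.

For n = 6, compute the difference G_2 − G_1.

0

base 4: 6 = 4 + 2; at 5: 5 + 2 = 7; next = 6
base 5: 6 = 5 + 1; at 6: 6 + 1 = 7; next = 6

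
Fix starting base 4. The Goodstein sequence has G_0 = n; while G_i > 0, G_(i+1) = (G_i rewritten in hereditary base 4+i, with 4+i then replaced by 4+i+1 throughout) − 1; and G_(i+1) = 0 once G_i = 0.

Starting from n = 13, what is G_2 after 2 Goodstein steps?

17

G_0=13  [base 4] 3·4 + 1  →[4↦5]→  3·5 + 1 = 16  −1 ⇒ G_1=15
G_1=15  [base 5] 3·5  →[5↦6]→  3·6 = 18  −1 ⇒ G_2=17
G_2=17  [base 6] 2·6 + 5  →[6↦7]→  2·7 + 5 = 19  −1 ⇒ G_3=18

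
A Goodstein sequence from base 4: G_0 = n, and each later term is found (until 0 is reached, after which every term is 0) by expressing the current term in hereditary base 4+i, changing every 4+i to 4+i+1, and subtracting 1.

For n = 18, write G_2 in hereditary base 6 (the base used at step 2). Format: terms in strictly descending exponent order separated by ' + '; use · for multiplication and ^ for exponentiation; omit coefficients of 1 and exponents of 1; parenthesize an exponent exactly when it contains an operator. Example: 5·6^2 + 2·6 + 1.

6^2

base 4: 18 = 4^2 + 2; at 5: 5^2 + 2 = 27; next = 26
base 5: 26 = 5^2 + 1; at 6: 6^2 + 1 = 37; next = 36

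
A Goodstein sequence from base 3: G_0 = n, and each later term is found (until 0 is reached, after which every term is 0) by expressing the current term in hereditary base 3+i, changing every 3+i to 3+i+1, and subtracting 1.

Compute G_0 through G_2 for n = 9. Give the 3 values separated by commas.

9, 15, 17

(0) 9|_3 = 3^2 ↦ 4^2|_4 = 16 ⇒ 15
(1) 15|_4 = 3·4 + 3 ↦ 3·5 + 3|_5 = 18 ⇒ 17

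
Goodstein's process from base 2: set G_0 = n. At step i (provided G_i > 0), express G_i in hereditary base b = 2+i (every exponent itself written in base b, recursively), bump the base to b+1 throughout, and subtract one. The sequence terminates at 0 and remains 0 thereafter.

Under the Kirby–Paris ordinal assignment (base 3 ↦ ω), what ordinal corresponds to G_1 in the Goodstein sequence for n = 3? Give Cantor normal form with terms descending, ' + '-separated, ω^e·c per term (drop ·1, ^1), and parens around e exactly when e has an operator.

step 0: 3 = 2 + 1; sub 3 for 2: 3 + 1; = 4; G_1 = 4−1 = 3
step 1: 3 = 3; sub 4 for 3: 4; = 4; G_2 = 4−1 = 3

ω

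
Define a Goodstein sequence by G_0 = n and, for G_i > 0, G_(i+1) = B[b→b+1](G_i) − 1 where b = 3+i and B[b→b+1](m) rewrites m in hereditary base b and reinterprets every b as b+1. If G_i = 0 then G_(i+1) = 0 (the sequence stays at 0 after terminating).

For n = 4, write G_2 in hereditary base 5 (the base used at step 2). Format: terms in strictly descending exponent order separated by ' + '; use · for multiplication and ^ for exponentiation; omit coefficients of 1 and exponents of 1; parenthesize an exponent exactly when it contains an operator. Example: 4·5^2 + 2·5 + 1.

4

(0) 4|_3 = 3 + 1 ↦ 4 + 1|_4 = 5 ⇒ 4
(1) 4|_4 = 4 ↦ 5|_5 = 5 ⇒ 4
(2) 4|_5 = 4 ↦ 4|_6 = 4 ⇒ 3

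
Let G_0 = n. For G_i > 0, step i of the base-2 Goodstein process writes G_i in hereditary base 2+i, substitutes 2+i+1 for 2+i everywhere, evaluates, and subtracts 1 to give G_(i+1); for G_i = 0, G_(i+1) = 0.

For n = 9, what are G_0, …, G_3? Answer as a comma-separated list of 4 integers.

9, 81, 1023, 9842

base 2: 9 = 2^(2 + 1) + 1; at 3: 3^(3 + 1) + 1 = 82; next = 81
base 3: 81 = 3^(3 + 1); at 4: 4^(4 + 1) = 1024; next = 1023
base 4: 1023 = 3·4^4 + 3·4^3 + 3·4^2 + 3·4 + 3; at 5: 3·5^5 + 3·5^3 + 3·5^2 + 3·5 + 3 = 9843; next = 9842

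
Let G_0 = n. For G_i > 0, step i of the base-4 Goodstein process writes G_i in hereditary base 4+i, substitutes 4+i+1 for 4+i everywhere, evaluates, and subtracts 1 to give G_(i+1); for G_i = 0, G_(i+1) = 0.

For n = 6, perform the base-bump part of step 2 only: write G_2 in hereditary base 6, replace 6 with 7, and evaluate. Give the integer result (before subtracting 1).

7

6 —HB4→ 4 + 2 —bump→ 5 + 2 = 7 —(−1)→ 6
6 —HB5→ 5 + 1 —bump→ 6 + 1 = 7 —(−1)→ 6
6 —HB6→ 6 —bump→ 7 = 7 —(−1)→ 6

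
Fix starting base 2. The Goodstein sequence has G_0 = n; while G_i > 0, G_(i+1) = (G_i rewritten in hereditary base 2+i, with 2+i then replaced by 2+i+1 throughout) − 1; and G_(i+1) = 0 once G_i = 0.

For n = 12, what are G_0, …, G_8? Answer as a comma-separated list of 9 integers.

12, 107, 1065, 15685, 280019, 5764910, 134217867, 3486784574, 100000000211

12 —HB2→ 2^(2 + 1) + 2^2 —bump→ 3^(3 + 1) + 3^3 = 108 —(−1)→ 107
107 —HB3→ 3^(3 + 1) + 2·3^2 + 2·3 + 2 —bump→ 4^(4 + 1) + 2·4^2 + 2·4 + 2 = 1066 —(−1)→ 1065
1065 —HB4→ 4^(4 + 1) + 2·4^2 + 2·4 + 1 —bump→ 5^(5 + 1) + 2·5^2 + 2·5 + 1 = 15686 —(−1)→ 15685
15685 —HB5→ 5^(5 + 1) + 2·5^2 + 2·5 —bump→ 6^(6 + 1) + 2·6^2 + 2·6 = 280020 —(−1)→ 280019
280019 —HB6→ 6^(6 + 1) + 2·6^2 + 6 + 5 —bump→ 7^(7 + 1) + 2·7^2 + 7 + 5 = 5764911 —(−1)→ 5764910
5764910 —HB7→ 7^(7 + 1) + 2·7^2 + 7 + 4 —bump→ 8^(8 + 1) + 2·8^2 + 8 + 4 = 134217868 —(−1)→ 134217867
134217867 —HB8→ 8^(8 + 1) + 2·8^2 + 8 + 3 —bump→ 9^(9 + 1) + 2·9^2 + 9 + 3 = 3486784575 —(−1)→ 3486784574
3486784574 —HB9→ 9^(9 + 1) + 2·9^2 + 9 + 2 —bump→ 10^(10 + 1) + 2·10^2 + 10 + 2 = 100000000212 —(−1)→ 100000000211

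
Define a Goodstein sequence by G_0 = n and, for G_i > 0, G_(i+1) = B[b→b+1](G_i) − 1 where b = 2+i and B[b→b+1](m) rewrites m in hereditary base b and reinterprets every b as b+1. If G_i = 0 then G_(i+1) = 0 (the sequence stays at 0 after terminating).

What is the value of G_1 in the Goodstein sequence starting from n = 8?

80

(0) 8|_2 = 2^(2 + 1) ↦ 3^(3 + 1)|_3 = 81 ⇒ 80
(1) 80|_3 = 2·3^3 + 2·3^2 + 2·3 + 2 ↦ 2·4^4 + 2·4^2 + 2·4 + 2|_4 = 554 ⇒ 553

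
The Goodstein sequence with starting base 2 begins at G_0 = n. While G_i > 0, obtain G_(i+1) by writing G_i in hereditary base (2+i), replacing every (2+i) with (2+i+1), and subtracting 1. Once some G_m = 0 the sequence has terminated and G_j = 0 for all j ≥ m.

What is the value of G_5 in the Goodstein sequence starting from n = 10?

4215754

G_0 = 10. HB_2(10) = 2^(2 + 1) + 2. Bump = 84. G_1 = 83.
G_1 = 83. HB_3(83) = 3^(3 + 1) + 2. Bump = 1026. G_2 = 1025.
G_2 = 1025. HB_4(1025) = 4^(4 + 1) + 1. Bump = 15626. G_3 = 15625.
G_3 = 15625. HB_5(15625) = 5^(5 + 1). Bump = 279936. G_4 = 279935.
G_4 = 279935. HB_6(279935) = 5·6^6 + 5·6^5 + 5·6^4 + 5·6^3 + 5·6^2 + 5·6 + 5. Bump = 4215755. G_5 = 4215754.
G_5 = 4215754. HB_7(4215754) = 5·7^7 + 5·7^5 + 5·7^4 + 5·7^3 + 5·7^2 + 5·7 + 4. Bump = 84073324. G_6 = 84073323.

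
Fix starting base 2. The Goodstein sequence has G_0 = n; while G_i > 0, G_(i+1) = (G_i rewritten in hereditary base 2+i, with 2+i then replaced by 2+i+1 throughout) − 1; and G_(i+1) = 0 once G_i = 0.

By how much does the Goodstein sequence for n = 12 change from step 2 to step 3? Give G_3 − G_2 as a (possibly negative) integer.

14620

base 2: 12 = 2^(2 + 1) + 2^2; at 3: 3^(3 + 1) + 3^3 = 108; next = 107
base 3: 107 = 3^(3 + 1) + 2·3^2 + 2·3 + 2; at 4: 4^(4 + 1) + 2·4^2 + 2·4 + 2 = 1066; next = 1065
base 4: 1065 = 4^(4 + 1) + 2·4^2 + 2·4 + 1; at 5: 5^(5 + 1) + 2·5^2 + 2·5 + 1 = 15686; next = 15685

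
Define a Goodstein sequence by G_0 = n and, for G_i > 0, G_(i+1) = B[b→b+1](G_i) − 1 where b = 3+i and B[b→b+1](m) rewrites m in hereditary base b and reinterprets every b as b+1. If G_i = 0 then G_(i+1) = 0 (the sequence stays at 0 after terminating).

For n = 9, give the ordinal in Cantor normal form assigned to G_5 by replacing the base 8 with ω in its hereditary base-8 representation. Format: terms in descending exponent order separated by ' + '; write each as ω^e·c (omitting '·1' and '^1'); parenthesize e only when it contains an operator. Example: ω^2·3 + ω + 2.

ω·2 + 7

step 0: 9 = 3^2; sub 4 for 3: 4^2; = 16; G_1 = 16−1 = 15
step 1: 15 = 3·4 + 3; sub 5 for 4: 3·5 + 3; = 18; G_2 = 18−1 = 17
step 2: 17 = 3·5 + 2; sub 6 for 5: 3·6 + 2; = 20; G_3 = 20−1 = 19
step 3: 19 = 3·6 + 1; sub 7 for 6: 3·7 + 1; = 22; G_4 = 22−1 = 21
step 4: 21 = 3·7; sub 8 for 7: 3·8; = 24; G_5 = 24−1 = 23
step 5: 23 = 2·8 + 7; sub 9 for 8: 2·9 + 7; = 25; G_6 = 25−1 = 24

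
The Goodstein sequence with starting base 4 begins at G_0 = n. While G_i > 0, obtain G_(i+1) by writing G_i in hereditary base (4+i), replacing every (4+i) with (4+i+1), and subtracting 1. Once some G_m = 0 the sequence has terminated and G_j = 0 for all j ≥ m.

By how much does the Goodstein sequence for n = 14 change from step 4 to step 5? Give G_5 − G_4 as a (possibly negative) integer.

[0] 14 ≡ 3·4 + 2 (base 4). Lift 5: 17. −1: 16.
[1] 16 ≡ 3·5 + 1 (base 5). Lift 6: 19. −1: 18.
[2] 18 ≡ 3·6 (base 6). Lift 7: 21. −1: 20.
[3] 20 ≡ 2·7 + 6 (base 7). Lift 8: 22. −1: 21.
[4] 21 ≡ 2·8 + 5 (base 8). Lift 9: 23. −1: 22.

1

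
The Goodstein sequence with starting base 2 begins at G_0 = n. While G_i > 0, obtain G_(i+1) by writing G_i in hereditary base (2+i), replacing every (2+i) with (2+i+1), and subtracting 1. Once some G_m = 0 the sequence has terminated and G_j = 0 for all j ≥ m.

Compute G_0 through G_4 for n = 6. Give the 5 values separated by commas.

6 —HB2→ 2^2 + 2 —bump→ 3^3 + 3 = 30 —(−1)→ 29
29 —HB3→ 3^3 + 2 —bump→ 4^4 + 2 = 258 —(−1)→ 257
257 —HB4→ 4^4 + 1 —bump→ 5^5 + 1 = 3126 —(−1)→ 3125
3125 —HB5→ 5^5 —bump→ 6^6 = 46656 —(−1)→ 46655

6, 29, 257, 3125, 46655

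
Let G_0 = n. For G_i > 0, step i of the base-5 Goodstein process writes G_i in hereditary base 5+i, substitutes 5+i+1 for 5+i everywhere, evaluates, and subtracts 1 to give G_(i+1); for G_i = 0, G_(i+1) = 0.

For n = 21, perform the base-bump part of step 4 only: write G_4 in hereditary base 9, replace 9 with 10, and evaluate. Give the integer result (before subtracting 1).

34

(0) 21|_5 = 4·5 + 1 ↦ 4·6 + 1|_6 = 25 ⇒ 24
(1) 24|_6 = 4·6 ↦ 4·7|_7 = 28 ⇒ 27
(2) 27|_7 = 3·7 + 6 ↦ 3·8 + 6|_8 = 30 ⇒ 29
(3) 29|_8 = 3·8 + 5 ↦ 3·9 + 5|_9 = 32 ⇒ 31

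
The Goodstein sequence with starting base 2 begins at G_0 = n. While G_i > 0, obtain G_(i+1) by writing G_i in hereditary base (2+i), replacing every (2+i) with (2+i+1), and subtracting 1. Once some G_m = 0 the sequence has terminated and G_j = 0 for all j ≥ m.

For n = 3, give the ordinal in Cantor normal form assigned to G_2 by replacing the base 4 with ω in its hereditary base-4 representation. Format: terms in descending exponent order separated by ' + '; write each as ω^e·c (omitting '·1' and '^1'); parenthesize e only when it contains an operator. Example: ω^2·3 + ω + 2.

base 2: 3 = 2 + 1; at 3: 3 + 1 = 4; next = 3
base 3: 3 = 3; at 4: 4 = 4; next = 3
base 4: 3 = 3; at 5: 3 = 3; next = 2

3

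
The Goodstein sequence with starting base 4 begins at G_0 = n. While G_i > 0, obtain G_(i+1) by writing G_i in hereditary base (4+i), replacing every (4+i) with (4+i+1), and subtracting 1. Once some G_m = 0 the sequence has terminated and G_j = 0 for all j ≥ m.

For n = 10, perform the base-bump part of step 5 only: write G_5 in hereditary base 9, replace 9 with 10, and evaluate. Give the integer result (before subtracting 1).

G_0=10  [base 4] 2·4 + 2  →[4↦5]→  2·5 + 2 = 12  −1 ⇒ G_1=11
G_1=11  [base 5] 2·5 + 1  →[5↦6]→  2·6 + 1 = 13  −1 ⇒ G_2=12
G_2=12  [base 6] 2·6  →[6↦7]→  2·7 = 14  −1 ⇒ G_3=13
G_3=13  [base 7] 7 + 6  →[7↦8]→  8 + 6 = 14  −1 ⇒ G_4=13
G_4=13  [base 8] 8 + 5  →[8↦9]→  9 + 5 = 14  −1 ⇒ G_5=13
G_5=13  [base 9] 9 + 4  →[9↦10]→  10 + 4 = 14  −1 ⇒ G_6=13

14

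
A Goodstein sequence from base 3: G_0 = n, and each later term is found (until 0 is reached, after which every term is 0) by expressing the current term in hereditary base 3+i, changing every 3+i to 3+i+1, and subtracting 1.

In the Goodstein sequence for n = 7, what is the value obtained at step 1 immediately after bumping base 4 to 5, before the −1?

i=0: 7 = 2·3 + 1 (b=3); 3→4: 2·4 + 1 = 9; 9−1 = 8
i=1: 8 = 2·4 (b=4); 4→5: 2·5 = 10; 10−1 = 9

10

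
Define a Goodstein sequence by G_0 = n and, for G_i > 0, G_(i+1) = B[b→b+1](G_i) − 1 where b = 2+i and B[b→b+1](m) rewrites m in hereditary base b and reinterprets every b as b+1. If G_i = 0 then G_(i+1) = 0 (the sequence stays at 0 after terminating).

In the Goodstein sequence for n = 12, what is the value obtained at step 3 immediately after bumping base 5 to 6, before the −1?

280020

i=0: 12 = 2^(2 + 1) + 2^2 (b=2); 2→3: 3^(3 + 1) + 3^3 = 108; 108−1 = 107
i=1: 107 = 3^(3 + 1) + 2·3^2 + 2·3 + 2 (b=3); 3→4: 4^(4 + 1) + 2·4^2 + 2·4 + 2 = 1066; 1066−1 = 1065
i=2: 1065 = 4^(4 + 1) + 2·4^2 + 2·4 + 1 (b=4); 4→5: 5^(5 + 1) + 2·5^2 + 2·5 + 1 = 15686; 15686−1 = 15685
i=3: 15685 = 5^(5 + 1) + 2·5^2 + 2·5 (b=5); 5→6: 6^(6 + 1) + 2·6^2 + 2·6 = 280020; 280020−1 = 280019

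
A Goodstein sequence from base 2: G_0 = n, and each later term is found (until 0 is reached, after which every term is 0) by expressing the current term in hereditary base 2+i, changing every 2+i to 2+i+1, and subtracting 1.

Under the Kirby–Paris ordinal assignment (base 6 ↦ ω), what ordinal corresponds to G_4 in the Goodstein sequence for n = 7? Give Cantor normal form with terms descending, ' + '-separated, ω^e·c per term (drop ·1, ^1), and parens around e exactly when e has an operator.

ω^ω + 1

7 —HB2→ 2^2 + 2 + 1 —bump→ 3^3 + 3 + 1 = 31 —(−1)→ 30
30 —HB3→ 3^3 + 3 —bump→ 4^4 + 4 = 260 —(−1)→ 259
259 —HB4→ 4^4 + 3 —bump→ 5^5 + 3 = 3128 —(−1)→ 3127
3127 —HB5→ 5^5 + 2 —bump→ 6^6 + 2 = 46658 —(−1)→ 46657
46657 —HB6→ 6^6 + 1 —bump→ 7^7 + 1 = 823544 —(−1)→ 823543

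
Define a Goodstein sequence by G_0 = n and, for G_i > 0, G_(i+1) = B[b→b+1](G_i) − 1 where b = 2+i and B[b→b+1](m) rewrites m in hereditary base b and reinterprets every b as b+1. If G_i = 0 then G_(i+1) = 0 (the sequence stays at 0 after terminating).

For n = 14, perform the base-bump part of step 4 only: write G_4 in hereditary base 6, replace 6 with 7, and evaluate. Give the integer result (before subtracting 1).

5862841

G_0=14  [base 2] 2^(2 + 1) + 2^2 + 2  →[2↦3]→  3^(3 + 1) + 3^3 + 3 = 111  −1 ⇒ G_1=110
G_1=110  [base 3] 3^(3 + 1) + 3^3 + 2  →[3↦4]→  4^(4 + 1) + 4^4 + 2 = 1282  −1 ⇒ G_2=1281
G_2=1281  [base 4] 4^(4 + 1) + 4^4 + 1  →[4↦5]→  5^(5 + 1) + 5^5 + 1 = 18751  −1 ⇒ G_3=18750
G_3=18750  [base 5] 5^(5 + 1) + 5^5  →[5↦6]→  6^(6 + 1) + 6^6 = 326592  −1 ⇒ G_4=326591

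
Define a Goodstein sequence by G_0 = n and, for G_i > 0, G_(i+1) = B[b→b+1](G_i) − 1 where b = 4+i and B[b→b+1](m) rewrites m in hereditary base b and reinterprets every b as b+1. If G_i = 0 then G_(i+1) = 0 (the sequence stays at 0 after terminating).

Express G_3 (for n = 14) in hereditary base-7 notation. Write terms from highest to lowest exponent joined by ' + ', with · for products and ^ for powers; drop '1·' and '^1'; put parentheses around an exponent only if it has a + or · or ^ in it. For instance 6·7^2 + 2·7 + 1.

2·7 + 6

base 4: 14 = 3·4 + 2; at 5: 3·5 + 2 = 17; next = 16
base 5: 16 = 3·5 + 1; at 6: 3·6 + 1 = 19; next = 18
base 6: 18 = 3·6; at 7: 3·7 = 21; next = 20
base 7: 20 = 2·7 + 6; at 8: 2·8 + 6 = 22; next = 21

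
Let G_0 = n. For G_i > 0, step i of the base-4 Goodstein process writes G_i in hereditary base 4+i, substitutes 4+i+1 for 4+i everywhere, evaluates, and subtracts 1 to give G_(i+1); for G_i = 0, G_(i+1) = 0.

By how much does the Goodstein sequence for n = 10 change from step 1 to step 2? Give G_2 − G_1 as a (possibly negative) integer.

i=0: 10 = 2·4 + 2 (b=4); 4→5: 2·5 + 2 = 12; 12−1 = 11
i=1: 11 = 2·5 + 1 (b=5); 5→6: 2·6 + 1 = 13; 13−1 = 12

1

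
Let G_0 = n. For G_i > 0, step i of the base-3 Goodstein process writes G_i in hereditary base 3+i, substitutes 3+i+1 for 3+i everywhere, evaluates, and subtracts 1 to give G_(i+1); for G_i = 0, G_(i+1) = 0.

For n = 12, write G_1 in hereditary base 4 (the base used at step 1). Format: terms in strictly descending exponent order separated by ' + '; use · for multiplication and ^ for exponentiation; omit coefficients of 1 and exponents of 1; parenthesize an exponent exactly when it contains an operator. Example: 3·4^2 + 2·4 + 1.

4^2 + 3

step 0: 12 = 3^2 + 3; sub 4 for 3: 4^2 + 4; = 20; G_1 = 20−1 = 19
step 1: 19 = 4^2 + 3; sub 5 for 4: 5^2 + 3; = 28; G_2 = 28−1 = 27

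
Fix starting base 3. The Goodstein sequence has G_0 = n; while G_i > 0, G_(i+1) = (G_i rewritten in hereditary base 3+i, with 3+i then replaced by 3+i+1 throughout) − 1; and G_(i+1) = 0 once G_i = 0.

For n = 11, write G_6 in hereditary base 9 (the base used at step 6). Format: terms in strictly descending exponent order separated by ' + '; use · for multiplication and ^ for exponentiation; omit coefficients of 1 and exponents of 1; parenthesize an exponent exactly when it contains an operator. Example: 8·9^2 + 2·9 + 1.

i=0: 11 = 3^2 + 2 (b=3); 3→4: 4^2 + 2 = 18; 18−1 = 17
i=1: 17 = 4^2 + 1 (b=4); 4→5: 5^2 + 1 = 26; 26−1 = 25
i=2: 25 = 5^2 (b=5); 5→6: 6^2 = 36; 36−1 = 35
i=3: 35 = 5·6 + 5 (b=6); 6→7: 5·7 + 5 = 40; 40−1 = 39
i=4: 39 = 5·7 + 4 (b=7); 7→8: 5·8 + 4 = 44; 44−1 = 43
i=5: 43 = 5·8 + 3 (b=8); 8→9: 5·9 + 3 = 48; 48−1 = 47

5·9 + 2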